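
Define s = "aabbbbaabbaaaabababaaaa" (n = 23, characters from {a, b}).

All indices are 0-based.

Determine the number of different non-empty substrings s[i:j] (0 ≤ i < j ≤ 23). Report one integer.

rank | idx | suffix
   0 |  22 | a
   1 |  21 | aa
   2 |  20 | aaa
   3 |  19 | aaaa
   4 |  10 | aaaabababaaaa
   5 |  11 | aaabababaaaa
   6 |  12 | aabababaaaa
   7 |   6 | aabbaaaabababaaaa
   8 |   0 | aabbbbaabbaaaabababaaaa
   9 |  17 | abaaaa
  10 |  15 | ababaaaa
  11 |  13 | abababaaaa
  12 |   7 | abbaaaabababaaaa
  13 |   1 | abbbbaabbaaaabababaaaa
  14 |  18 | baaaa
  15 |   9 | baaaabababaaaa
  16 |   5 | baabbaaaabababaaaa
  17 |  16 | babaaaa
  18 |  14 | bababaaaa
  19 |   8 | bbaaaabababaaaa
  20 |   4 | bbaabbaaaabababaaaa
  21 |   3 | bbbaabbaaaabababaaaa
  22 |   2 | bbbbaabbaaaabababaaaa

SA = [22, 21, 20, 19, 10, 11, 12, 6, 0, 17, 15, 13, 7, 1, 18, 9, 5, 16, 14, 8, 4, 3, 2]
[i] adj suffixes → lcp
  [1] 22/21 → 1 ('a')
  [2] 21/20 → 2 ('aa')
  [3] 20/19 → 3 ('aaa')
  [4] 19/10 → 4 ('aaaa')
  [5] 10/11 → 3 ('aaa')
  [6] 11/12 → 2 ('aa')
  [7] 12/6 → 3 ('aab')
  [8] 6/0 → 4 ('aabb')
  [9] 0/17 → 1 ('a')
  [10] 17/15 → 3 ('aba')
  [11] 15/13 → 5 ('ababa')
  [12] 13/7 → 2 ('ab')
  [13] 7/1 → 3 ('abb')
  [14] 1/18 → 0 ('')
  [15] 18/9 → 5 ('baaaa')
  [16] 9/5 → 3 ('baa')
  [17] 5/16 → 2 ('ba')
  [18] 16/14 → 4 ('baba')
  [19] 14/8 → 1 ('b')
  [20] 8/4 → 4 ('bbaa')
  [21] 4/3 → 2 ('bb')
  [22] 3/2 → 3 ('bbb')

n(n+1)/2 = 23·24/2 = 276
Σ LCP = 0 + 1 + 2 + 3 + 4 + 3 + 2 + 3 + 4 + 1 + 3 + 5 + 2 + 3 + 0 + 5 + 3 + 2 + 4 + 1 + 4 + 2 + 3 = 60
distinct = 276 − 60 = 216

216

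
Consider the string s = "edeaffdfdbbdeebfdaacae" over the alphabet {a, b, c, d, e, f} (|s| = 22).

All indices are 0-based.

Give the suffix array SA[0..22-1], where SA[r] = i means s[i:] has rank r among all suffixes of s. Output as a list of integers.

[17, 18, 20, 3, 9, 10, 14, 19, 16, 8, 1, 11, 6, 21, 2, 13, 0, 12, 15, 7, 5, 4]

rank→(start, suffix):
  0 → (17, 'aacae')
  1 → (18, 'acae')
  2 → (20, 'ae')
  3 → (3, 'affdfdbbdeebfdaacae')
  4 → (9, 'bbdeebfdaacae')
  5 → (10, 'bdeebfdaacae')
  6 → (14, 'bfdaacae')
  7 → (19, 'cae')
  8 → (16, 'daacae')
  9 → (8, 'dbbdeebfdaacae')
  10 → (1, 'deaffdfdbbdeebfdaacae')
  11 → (11, 'deebfdaacae')
  12 → (6, 'dfdbbdeebfdaacae')
  13 → (21, 'e')
  14 → (2, 'eaffdfdbbdeebfdaacae')
  15 → (13, 'ebfdaacae')
  16 → (0, 'edeaffdfdbbdeebfdaacae')
  17 → (12, 'eebfdaacae')
  18 → (15, 'fdaacae')
  19 → (7, 'fdbbdeebfdaacae')
  20 → (5, 'fdfdbbdeebfdaacae')
  21 → (4, 'ffdfdbbdeebfdaacae')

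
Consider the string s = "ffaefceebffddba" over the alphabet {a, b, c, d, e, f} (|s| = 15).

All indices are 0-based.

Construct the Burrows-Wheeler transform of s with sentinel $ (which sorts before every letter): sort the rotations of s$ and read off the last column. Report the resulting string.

rank  rotation          last
    0  $ffaefceebffddba  a
    1  a$ffaefceebffddb  b
    2  aefceebffddba$ff  f
    3  ba$ffaefceebffdd  d
    4  bffddba$ffaefcee  e
    5  ceebffddba$ffaef  f
    6  dba$ffaefceebffd  d
    7  ddba$ffaefceebff  f
    8  ebffddba$ffaefce  e
    9  eebffddba$ffaefc  c
   10  efceebffddba$ffa  a
   11  faefceebffddba$f  f
   12  fceebffddba$ffae  e
   13  fddba$ffaefceebf  f
   14  ffaefceebffddba$  $
   15  ffddba$ffaefceeb  b

abfdefdfecafef$b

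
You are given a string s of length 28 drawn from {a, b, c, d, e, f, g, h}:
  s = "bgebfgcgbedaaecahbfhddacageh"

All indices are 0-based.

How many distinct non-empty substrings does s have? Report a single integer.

rank→(start, suffix):
  0 → (11, 'aaecahbfhddacageh')
  1 → (22, 'acageh')
  2 → (12, 'aecahbfhddacageh')
  3 → (24, 'ageh')
  4 → (15, 'ahbfhddacageh')
  5 → (8, 'bedaaecahbfhddacageh')
  6 → (3, 'bfgcgbedaaecahbfhddacageh')
  7 → (17, 'bfhddacageh')
  8 → (0, 'bgebfgcgbedaaecahbfhddacageh')
  9 → (23, 'cageh')
  10 → (14, 'cahbfhddacageh')
  11 → (6, 'cgbedaaecahbfhddacageh')
  12 → (10, 'daaecahbfhddacageh')
  13 → (21, 'dacageh')
  14 → (20, 'ddacageh')
  15 → (2, 'ebfgcgbedaaecahbfhddacageh')
  16 → (13, 'ecahbfhddacageh')
  17 → (9, 'edaaecahbfhddacageh')
  18 → (26, 'eh')
  19 → (4, 'fgcgbedaaecahbfhddacageh')
  20 → (18, 'fhddacageh')
  21 → (7, 'gbedaaecahbfhddacageh')
  22 → (5, 'gcgbedaaecahbfhddacageh')
  23 → (1, 'gebfgcgbedaaecahbfhddacageh')
  24 → (25, 'geh')
  25 → (27, 'h')
  26 → (16, 'hbfhddacageh')
  27 → (19, 'hddacageh')

SA = [11, 22, 12, 24, 15, 8, 3, 17, 0, 23, 14, 6, 10, 21, 20, 2, 13, 9, 26, 4, 18, 7, 5, 1, 25, 27, 16, 19]
i: (SA[i-1],SA[i]) lcp shared
  1: (11,22) 1 'a'
  2: (22,12) 1 'a'
  3: (12,24) 1 'a'
  4: (24,15) 1 'a'
  5: (15,8) 0 ''
  6: (8,3) 1 'b'
  7: (3,17) 2 'bf'
  8: (17,0) 1 'b'
  9: (0,23) 0 ''
  10: (23,14) 2 'ca'
  11: (14,6) 1 'c'
  12: (6,10) 0 ''
  13: (10,21) 2 'da'
  14: (21,20) 1 'd'
  15: (20,2) 0 ''
  16: (2,13) 1 'e'
  17: (13,9) 1 'e'
  18: (9,26) 1 'e'
  19: (26,4) 0 ''
  20: (4,18) 1 'f'
  21: (18,7) 0 ''
  22: (7,5) 1 'g'
  23: (5,1) 1 'g'
  24: (1,25) 2 'ge'
  25: (25,27) 0 ''
  26: (27,16) 1 'h'
  27: (16,19) 1 'h'

n(n+1)/2 = 28·29/2 = 406
Σ LCP = 0 + 1 + 1 + 1 + 1 + 0 + 1 + 2 + 1 + 0 + 2 + 1 + 0 + 2 + 1 + 0 + 1 + 1 + 1 + 0 + 1 + 0 + 1 + 1 + 2 + 0 + 1 + 1 = 24
distinct = 406 − 24 = 382

382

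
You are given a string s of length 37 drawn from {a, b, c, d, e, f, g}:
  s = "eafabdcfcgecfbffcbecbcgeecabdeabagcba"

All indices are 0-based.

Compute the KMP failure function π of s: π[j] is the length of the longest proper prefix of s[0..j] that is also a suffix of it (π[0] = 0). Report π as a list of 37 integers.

[0, 0, 0, 0, 0, 0, 0, 0, 0, 0, 1, 0, 0, 0, 0, 0, 0, 0, 1, 0, 0, 0, 0, 1, 1, 0, 0, 0, 0, 1, 2, 0, 0, 0, 0, 0, 0]

π[0] = 0
j=1 s[j]='a': π[1]=0 (border '')
j=2 s[j]='f': π[2]=0 (border '')
j=3 s[j]='a': π[3]=0 (border '')
j=4 s[j]='b': π[4]=0 (border '')
j=5 s[j]='d': π[5]=0 (border '')
j=6 s[j]='c': π[6]=0 (border '')
j=7 s[j]='f': π[7]=0 (border '')
j=8 s[j]='c': π[8]=0 (border '')
j=9 s[j]='g': π[9]=0 (border '')
j=10 s[j]='e': π[10]=1 (border 'e')
j=11 s[j]='c': k: 1→0; π[11]=0 (border '')
j=12 s[j]='f': π[12]=0 (border '')
j=13 s[j]='b': π[13]=0 (border '')
j=14 s[j]='f': π[14]=0 (border '')
j=15 s[j]='f': π[15]=0 (border '')
j=16 s[j]='c': π[16]=0 (border '')
j=17 s[j]='b': π[17]=0 (border '')
j=18 s[j]='e': π[18]=1 (border 'e')
j=19 s[j]='c': k: 1→0; π[19]=0 (border '')
j=20 s[j]='b': π[20]=0 (border '')
j=21 s[j]='c': π[21]=0 (border '')
j=22 s[j]='g': π[22]=0 (border '')
j=23 s[j]='e': π[23]=1 (border 'e')
j=24 s[j]='e': k: 1→0; π[24]=1 (border 'e')
j=25 s[j]='c': k: 1→0; π[25]=0 (border '')
j=26 s[j]='a': π[26]=0 (border '')
j=27 s[j]='b': π[27]=0 (border '')
j=28 s[j]='d': π[28]=0 (border '')
j=29 s[j]='e': π[29]=1 (border 'e')
j=30 s[j]='a': π[30]=2 (border 'ea')
j=31 s[j]='b': k: 2→0; π[31]=0 (border '')
j=32 s[j]='a': π[32]=0 (border '')
j=33 s[j]='g': π[33]=0 (border '')
j=34 s[j]='c': π[34]=0 (border '')
j=35 s[j]='b': π[35]=0 (border '')
j=36 s[j]='a': π[36]=0 (border '')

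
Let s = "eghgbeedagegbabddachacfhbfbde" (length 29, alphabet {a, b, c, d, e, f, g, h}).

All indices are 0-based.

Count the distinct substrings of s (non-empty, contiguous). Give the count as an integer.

409

sorted suffixes:
  #0 SA[0]=13  'abddachacfhbfbde'
  #1 SA[1]=20  'acfhbfbde'
  #2 SA[2]=17  'achacfhbfbde'
  #3 SA[3]=8  'agegbabddachacfhbfbde'
  #4 SA[4]=12  'babddachacfhbfbde'
  #5 SA[5]=14  'bddachacfhbfbde'
  #6 SA[6]=26  'bde'
  #7 SA[7]=4  'beedagegbabddachacfhbfbde'
  #8 SA[8]=24  'bfbde'
  #9 SA[9]=21  'cfhbfbde'
  #10 SA[10]=18  'chacfhbfbde'
  #11 SA[11]=16  'dachacfhbfbde'
  #12 SA[12]=7  'dagegbabddachacfhbfbde'
  #13 SA[13]=15  'ddachacfhbfbde'
  #14 SA[14]=27  'de'
  #15 SA[15]=28  'e'
  #16 SA[16]=6  'edagegbabddachacfhbfbde'
  #17 SA[17]=5  'eedagegbabddachacfhbfbde'
  #18 SA[18]=10  'egbabddachacfhbfbde'
  #19 SA[19]=0  'eghgbeedagegbabddachacfhbfbde'
  #20 SA[20]=25  'fbde'
  #21 SA[21]=22  'fhbfbde'
  #22 SA[22]=11  'gbabddachacfhbfbde'
  #23 SA[23]=3  'gbeedagegbabddachacfhbfbde'
  #24 SA[24]=9  'gegbabddachacfhbfbde'
  #25 SA[25]=1  'ghgbeedagegbabddachacfhbfbde'
  #26 SA[26]=19  'hacfhbfbde'
  #27 SA[27]=23  'hbfbde'
  #28 SA[28]=2  'hgbeedagegbabddachacfhbfbde'

SA = [13, 20, 17, 8, 12, 14, 26, 4, 24, 21, 18, 16, 7, 15, 27, 28, 6, 5, 10, 0, 25, 22, 11, 3, 9, 1, 19, 23, 2]
rank  pair      lcp
   1  s[13:],s[20:]  1  'a'
   2  s[20:],s[17:]  2  'ac'
   3  s[17:],s[8:]  1  'a'
   4  s[8:],s[12:]  0  ''
   5  s[12:],s[14:]  1  'b'
   6  s[14:],s[26:]  2  'bd'
   7  s[26:],s[4:]  1  'b'
   8  s[4:],s[24:]  1  'b'
   9  s[24:],s[21:]  0  ''
  10  s[21:],s[18:]  1  'c'
  11  s[18:],s[16:]  0  ''
  12  s[16:],s[7:]  2  'da'
  13  s[7:],s[15:]  1  'd'
  14  s[15:],s[27:]  1  'd'
  15  s[27:],s[28:]  0  ''
  16  s[28:],s[6:]  1  'e'
  17  s[6:],s[5:]  1  'e'
  18  s[5:],s[10:]  1  'e'
  19  s[10:],s[0:]  2  'eg'
  20  s[0:],s[25:]  0  ''
  21  s[25:],s[22:]  1  'f'
  22  s[22:],s[11:]  0  ''
  23  s[11:],s[3:]  2  'gb'
  24  s[3:],s[9:]  1  'g'
  25  s[9:],s[1:]  1  'g'
  26  s[1:],s[19:]  0  ''
  27  s[19:],s[23:]  1  'h'
  28  s[23:],s[2:]  1  'h'

n(n+1)/2 = 29·30/2 = 435
Σ LCP = 0 + 1 + 2 + 1 + 0 + 1 + 2 + 1 + 1 + 0 + 1 + 0 + 2 + 1 + 1 + 0 + 1 + 1 + 1 + 2 + 0 + 1 + 0 + 2 + 1 + 1 + 0 + 1 + 1 = 26
distinct = 435 − 26 = 409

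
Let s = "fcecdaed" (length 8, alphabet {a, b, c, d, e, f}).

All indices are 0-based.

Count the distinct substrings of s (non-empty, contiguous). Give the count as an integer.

33

sorted suffixes:
  #0 SA[0]=5  'aed'
  #1 SA[1]=3  'cdaed'
  #2 SA[2]=1  'cecdaed'
  #3 SA[3]=7  'd'
  #4 SA[4]=4  'daed'
  #5 SA[5]=2  'ecdaed'
  #6 SA[6]=6  'ed'
  #7 SA[7]=0  'fcecdaed'

SA = [5, 3, 1, 7, 4, 2, 6, 0]
i: (SA[i-1],SA[i]) lcp shared
  1: (5,3) 0 ''
  2: (3,1) 1 'c'
  3: (1,7) 0 ''
  4: (7,4) 1 'd'
  5: (4,2) 0 ''
  6: (2,6) 1 'e'
  7: (6,0) 0 ''

n(n+1)/2 = 8·9/2 = 36
Σ LCP = 0 + 0 + 1 + 0 + 1 + 0 + 1 + 0 = 3
distinct = 36 − 3 = 33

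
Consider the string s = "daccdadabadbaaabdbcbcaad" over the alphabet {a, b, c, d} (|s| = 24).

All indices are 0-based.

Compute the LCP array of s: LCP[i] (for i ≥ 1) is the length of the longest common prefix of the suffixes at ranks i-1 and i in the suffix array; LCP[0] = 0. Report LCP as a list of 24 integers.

[0, 2, 2, 1, 2, 1, 1, 2, 2, 0, 2, 1, 2, 1, 0, 1, 1, 1, 0, 1, 2, 2, 1, 2]

sorted suffixes:
  #0 SA[0]=12  'aaabdbcbcaad'
  #1 SA[1]=13  'aabdbcbcaad'
  #2 SA[2]=21  'aad'
  #3 SA[3]=7  'abadbaaabdbcbcaad'
  #4 SA[4]=14  'abdbcbcaad'
  #5 SA[5]=1  'accdadabadbaaabdbcbcaad'
  #6 SA[6]=22  'ad'
  #7 SA[7]=5  'adabadbaaabdbcbcaad'
  #8 SA[8]=9  'adbaaabdbcbcaad'
  #9 SA[9]=11  'baaabdbcbcaad'
  #10 SA[10]=8  'badbaaabdbcbcaad'
  #11 SA[11]=19  'bcaad'
  #12 SA[12]=17  'bcbcaad'
  #13 SA[13]=15  'bdbcbcaad'
  #14 SA[14]=20  'caad'
  #15 SA[15]=18  'cbcaad'
  #16 SA[16]=2  'ccdadabadbaaabdbcbcaad'
  #17 SA[17]=3  'cdadabadbaaabdbcbcaad'
  #18 SA[18]=23  'd'
  #19 SA[19]=6  'dabadbaaabdbcbcaad'
  #20 SA[20]=0  'daccdadabadbaaabdbcbcaad'
  #21 SA[21]=4  'dadabadbaaabdbcbcaad'
  #22 SA[22]=10  'dbaaabdbcbcaad'
  #23 SA[23]=16  'dbcbcaad'

SA = [12, 13, 21, 7, 14, 1, 22, 5, 9, 11, 8, 19, 17, 15, 20, 18, 2, 3, 23, 6, 0, 4, 10, 16]
[i] adj suffixes → lcp
  [1] 12/13 → 2 ('aa')
  [2] 13/21 → 2 ('aa')
  [3] 21/7 → 1 ('a')
  [4] 7/14 → 2 ('ab')
  [5] 14/1 → 1 ('a')
  [6] 1/22 → 1 ('a')
  [7] 22/5 → 2 ('ad')
  [8] 5/9 → 2 ('ad')
  [9] 9/11 → 0 ('')
  [10] 11/8 → 2 ('ba')
  [11] 8/19 → 1 ('b')
  [12] 19/17 → 2 ('bc')
  [13] 17/15 → 1 ('b')
  [14] 15/20 → 0 ('')
  [15] 20/18 → 1 ('c')
  [16] 18/2 → 1 ('c')
  [17] 2/3 → 1 ('c')
  [18] 3/23 → 0 ('')
  [19] 23/6 → 1 ('d')
  [20] 6/0 → 2 ('da')
  [21] 0/4 → 2 ('da')
  [22] 4/10 → 1 ('d')
  [23] 10/16 → 2 ('db')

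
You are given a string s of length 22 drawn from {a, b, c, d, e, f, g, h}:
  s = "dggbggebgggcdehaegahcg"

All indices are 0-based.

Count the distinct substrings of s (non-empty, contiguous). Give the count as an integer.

233

sorted suffixes:
  #0 SA[0]=15  'aegahcg'
  #1 SA[1]=18  'ahcg'
  #2 SA[2]=3  'bggebgggcdehaegahcg'
  #3 SA[3]=7  'bgggcdehaegahcg'
  #4 SA[4]=11  'cdehaegahcg'
  #5 SA[5]=20  'cg'
  #6 SA[6]=12  'dehaegahcg'
  #7 SA[7]=0  'dggbggebgggcdehaegahcg'
  #8 SA[8]=6  'ebgggcdehaegahcg'
  #9 SA[9]=16  'egahcg'
  #10 SA[10]=13  'ehaegahcg'
  #11 SA[11]=21  'g'
  #12 SA[12]=17  'gahcg'
  #13 SA[13]=2  'gbggebgggcdehaegahcg'
  #14 SA[14]=10  'gcdehaegahcg'
  #15 SA[15]=5  'gebgggcdehaegahcg'
  #16 SA[16]=1  'ggbggebgggcdehaegahcg'
  #17 SA[17]=9  'ggcdehaegahcg'
  #18 SA[18]=4  'ggebgggcdehaegahcg'
  #19 SA[19]=8  'gggcdehaegahcg'
  #20 SA[20]=14  'haegahcg'
  #21 SA[21]=19  'hcg'

SA = [15, 18, 3, 7, 11, 20, 12, 0, 6, 16, 13, 21, 17, 2, 10, 5, 1, 9, 4, 8, 14, 19]
rank  pair      lcp
   1  s[15:],s[18:]  1  'a'
   2  s[18:],s[3:]  0  ''
   3  s[3:],s[7:]  3  'bgg'
   4  s[7:],s[11:]  0  ''
   5  s[11:],s[20:]  1  'c'
   6  s[20:],s[12:]  0  ''
   7  s[12:],s[0:]  1  'd'
   8  s[0:],s[6:]  0  ''
   9  s[6:],s[16:]  1  'e'
  10  s[16:],s[13:]  1  'e'
  11  s[13:],s[21:]  0  ''
  12  s[21:],s[17:]  1  'g'
  13  s[17:],s[2:]  1  'g'
  14  s[2:],s[10:]  1  'g'
  15  s[10:],s[5:]  1  'g'
  16  s[5:],s[1:]  1  'g'
  17  s[1:],s[9:]  2  'gg'
  18  s[9:],s[4:]  2  'gg'
  19  s[4:],s[8:]  2  'gg'
  20  s[8:],s[14:]  0  ''
  21  s[14:],s[19:]  1  'h'

n(n+1)/2 = 22·23/2 = 253
Σ LCP = 0 + 1 + 0 + 3 + 0 + 1 + 0 + 1 + 0 + 1 + 1 + 0 + 1 + 1 + 1 + 1 + 1 + 2 + 2 + 2 + 0 + 1 = 20
distinct = 253 − 20 = 233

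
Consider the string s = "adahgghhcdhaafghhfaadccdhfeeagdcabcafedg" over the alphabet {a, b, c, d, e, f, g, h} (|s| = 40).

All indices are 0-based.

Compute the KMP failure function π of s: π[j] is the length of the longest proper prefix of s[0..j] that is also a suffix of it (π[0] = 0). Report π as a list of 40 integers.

[0, 0, 1, 0, 0, 0, 0, 0, 0, 0, 0, 1, 1, 0, 0, 0, 0, 0, 1, 1, 2, 0, 0, 0, 0, 0, 0, 0, 1, 0, 0, 0, 1, 0, 0, 1, 0, 0, 0, 0]

π[0] = 0
j=1 s[j]='d': π[1]=0 (border '')
j=2 s[j]='a': π[2]=1 (border 'a')
j=3 s[j]='h': k: 1→0; π[3]=0 (border '')
j=4 s[j]='g': π[4]=0 (border '')
j=5 s[j]='g': π[5]=0 (border '')
j=6 s[j]='h': π[6]=0 (border '')
j=7 s[j]='h': π[7]=0 (border '')
j=8 s[j]='c': π[8]=0 (border '')
j=9 s[j]='d': π[9]=0 (border '')
j=10 s[j]='h': π[10]=0 (border '')
j=11 s[j]='a': π[11]=1 (border 'a')
j=12 s[j]='a': k: 1→0; π[12]=1 (border 'a')
j=13 s[j]='f': k: 1→0; π[13]=0 (border '')
j=14 s[j]='g': π[14]=0 (border '')
j=15 s[j]='h': π[15]=0 (border '')
j=16 s[j]='h': π[16]=0 (border '')
j=17 s[j]='f': π[17]=0 (border '')
j=18 s[j]='a': π[18]=1 (border 'a')
j=19 s[j]='a': k: 1→0; π[19]=1 (border 'a')
j=20 s[j]='d': π[20]=2 (border 'ad')
j=21 s[j]='c': k: 2→0; π[21]=0 (border '')
j=22 s[j]='c': π[22]=0 (border '')
j=23 s[j]='d': π[23]=0 (border '')
j=24 s[j]='h': π[24]=0 (border '')
j=25 s[j]='f': π[25]=0 (border '')
j=26 s[j]='e': π[26]=0 (border '')
j=27 s[j]='e': π[27]=0 (border '')
j=28 s[j]='a': π[28]=1 (border 'a')
j=29 s[j]='g': k: 1→0; π[29]=0 (border '')
j=30 s[j]='d': π[30]=0 (border '')
j=31 s[j]='c': π[31]=0 (border '')
j=32 s[j]='a': π[32]=1 (border 'a')
j=33 s[j]='b': k: 1→0; π[33]=0 (border '')
j=34 s[j]='c': π[34]=0 (border '')
j=35 s[j]='a': π[35]=1 (border 'a')
j=36 s[j]='f': k: 1→0; π[36]=0 (border '')
j=37 s[j]='e': π[37]=0 (border '')
j=38 s[j]='d': π[38]=0 (border '')
j=39 s[j]='g': π[39]=0 (border '')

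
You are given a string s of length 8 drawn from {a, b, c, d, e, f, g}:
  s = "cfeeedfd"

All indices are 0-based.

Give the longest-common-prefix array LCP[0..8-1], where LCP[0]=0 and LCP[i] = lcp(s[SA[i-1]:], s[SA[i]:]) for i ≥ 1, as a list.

[0, 0, 1, 0, 1, 2, 0, 1]

rank→(start, suffix):
  0 → (0, 'cfeeedfd')
  1 → (7, 'd')
  2 → (5, 'dfd')
  3 → (4, 'edfd')
  4 → (3, 'eedfd')
  5 → (2, 'eeedfd')
  6 → (6, 'fd')
  7 → (1, 'feeedfd')

SA = [0, 7, 5, 4, 3, 2, 6, 1]
i: (SA[i-1],SA[i]) lcp shared
  1: (0,7) 0 ''
  2: (7,5) 1 'd'
  3: (5,4) 0 ''
  4: (4,3) 1 'e'
  5: (3,2) 2 'ee'
  6: (2,6) 0 ''
  7: (6,1) 1 'f'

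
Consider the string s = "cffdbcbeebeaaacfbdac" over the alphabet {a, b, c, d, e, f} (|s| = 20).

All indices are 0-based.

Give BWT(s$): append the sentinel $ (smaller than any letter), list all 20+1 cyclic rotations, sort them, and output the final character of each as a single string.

ceadadfecaba$bfbebcfc

rank  rotation               last
    0  $cffdbcbeebeaaacfbdac  c
    1  aaacfbdac$cffdbcbeebe  e
    2  aacfbdac$cffdbcbeebea  a
    3  ac$cffdbcbeebeaaacfbd  d
    4  acfbdac$cffdbcbeebeaa  a
    5  bcbeebeaaacfbdac$cffd  d
    6  bdac$cffdbcbeebeaaacf  f
    7  beaaacfbdac$cffdbcbee  e
    8  beebeaaacfbdac$cffdbc  c
    9  c$cffdbcbeebeaaacfbda  a
   10  cbeebeaaacfbdac$cffdb  b
   11  cfbdac$cffdbcbeebeaaa  a
   12  cffdbcbeebeaaacfbdac$  $
   13  dac$cffdbcbeebeaaacfb  b
   14  dbcbeebeaaacfbdac$cff  f
   15  eaaacfbdac$cffdbcbeeb  b
   16  ebeaaacfbdac$cffdbcbe  e
   17  eebeaaacfbdac$cffdbcb  b
   18  fbdac$cffdbcbeebeaaac  c
   19  fdbcbeebeaaacfbdac$cf  f
   20  ffdbcbeebeaaacfbdac$c  c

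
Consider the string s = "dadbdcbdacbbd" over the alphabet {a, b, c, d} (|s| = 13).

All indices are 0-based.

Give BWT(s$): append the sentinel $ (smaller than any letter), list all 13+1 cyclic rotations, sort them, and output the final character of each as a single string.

dddcbcdadbb$ab

rank  rotation        last
    0  $dadbdcbdacbbd  d
    1  acbbd$dadbdcbd  d
    2  adbdcbdacbbd$d  d
    3  bbd$dadbdcbdac  c
    4  bd$dadbdcbdacb  b
    5  bdacbbd$dadbdc  c
    6  bdcbdacbbd$dad  d
    7  cbbd$dadbdcbda  a
    8  cbdacbbd$dadbd  d
    9  d$dadbdcbdacbb  b
   10  dacbbd$dadbdcb  b
   11  dadbdcbdacbbd$  $
   12  dbdcbdacbbd$da  a
   13  dcbdacbbd$dadb  b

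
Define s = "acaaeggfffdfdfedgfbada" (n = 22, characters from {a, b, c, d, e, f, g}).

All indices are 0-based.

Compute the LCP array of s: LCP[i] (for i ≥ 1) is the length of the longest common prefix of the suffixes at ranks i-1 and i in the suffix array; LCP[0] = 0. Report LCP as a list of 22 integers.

sorted suffixes:
  #0 SA[0]=21  'a'
  #1 SA[1]=2  'aaeggfffdfdfedgfbada'
  #2 SA[2]=0  'acaaeggfffdfdfedgfbada'
  #3 SA[3]=19  'ada'
  #4 SA[4]=3  'aeggfffdfdfedgfbada'
  #5 SA[5]=18  'bada'
  #6 SA[6]=1  'caaeggfffdfdfedgfbada'
  #7 SA[7]=20  'da'
  #8 SA[8]=10  'dfdfedgfbada'
  #9 SA[9]=12  'dfedgfbada'
  #10 SA[10]=15  'dgfbada'
  #11 SA[11]=14  'edgfbada'
  #12 SA[12]=4  'eggfffdfdfedgfbada'
  #13 SA[13]=17  'fbada'
  #14 SA[14]=9  'fdfdfedgfbada'
  #15 SA[15]=11  'fdfedgfbada'
  #16 SA[16]=13  'fedgfbada'
  #17 SA[17]=8  'ffdfdfedgfbada'
  #18 SA[18]=7  'fffdfdfedgfbada'
  #19 SA[19]=16  'gfbada'
  #20 SA[20]=6  'gfffdfdfedgfbada'
  #21 SA[21]=5  'ggfffdfdfedgfbada'

SA = [21, 2, 0, 19, 3, 18, 1, 20, 10, 12, 15, 14, 4, 17, 9, 11, 13, 8, 7, 16, 6, 5]
[i] adj suffixes → lcp
  [1] 21/2 → 1 ('a')
  [2] 2/0 → 1 ('a')
  [3] 0/19 → 1 ('a')
  [4] 19/3 → 1 ('a')
  [5] 3/18 → 0 ('')
  [6] 18/1 → 0 ('')
  [7] 1/20 → 0 ('')
  [8] 20/10 → 1 ('d')
  [9] 10/12 → 2 ('df')
  [10] 12/15 → 1 ('d')
  [11] 15/14 → 0 ('')
  [12] 14/4 → 1 ('e')
  [13] 4/17 → 0 ('')
  [14] 17/9 → 1 ('f')
  [15] 9/11 → 3 ('fdf')
  [16] 11/13 → 1 ('f')
  [17] 13/8 → 1 ('f')
  [18] 8/7 → 2 ('ff')
  [19] 7/16 → 0 ('')
  [20] 16/6 → 2 ('gf')
  [21] 6/5 → 1 ('g')

[0, 1, 1, 1, 1, 0, 0, 0, 1, 2, 1, 0, 1, 0, 1, 3, 1, 1, 2, 0, 2, 1]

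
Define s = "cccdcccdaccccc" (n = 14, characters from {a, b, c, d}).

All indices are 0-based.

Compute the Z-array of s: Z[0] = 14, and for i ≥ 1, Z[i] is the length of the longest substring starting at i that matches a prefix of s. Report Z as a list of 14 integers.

[14, 2, 1, 0, 4, 2, 1, 0, 0, 3, 3, 3, 2, 1]

Z[0]=14
i=1: outside box; Z[1]=2 scan→box=[1,3)
i=2: min(r-i=1, Z[1]=2)=1; Z[2]=1
i=3: outside box; Z[3]=0
i=4: outside box; Z[4]=4 scan→box=[4,8)
i=5: min(r-i=3, Z[1]=2)=2; Z[5]=2
i=6: min(r-i=2, Z[2]=1)=1; Z[6]=1
i=7: min(r-i=1, Z[3]=0)=0; Z[7]=0
i=8: outside box; Z[8]=0
i=9: outside box; Z[9]=3 scan→box=[9,12)
i=10: min(r-i=2, Z[1]=2)=2; Z[10]=3 scan→box=[10,13)
i=11: min(r-i=2, Z[1]=2)=2; Z[11]=3 scan→box=[11,14)
i=12: min(r-i=2, Z[1]=2)=2; Z[12]=2
i=13: min(r-i=1, Z[2]=1)=1; Z[13]=1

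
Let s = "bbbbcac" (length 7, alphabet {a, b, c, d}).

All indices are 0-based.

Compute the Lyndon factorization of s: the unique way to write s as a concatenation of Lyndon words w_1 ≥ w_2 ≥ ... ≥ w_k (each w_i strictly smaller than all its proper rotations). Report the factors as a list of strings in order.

["bbbbc", "ac"]

emit factor 1: 'bbbbc' (i=0, period=5)
emit factor 2: 'ac' (i=5, period=2)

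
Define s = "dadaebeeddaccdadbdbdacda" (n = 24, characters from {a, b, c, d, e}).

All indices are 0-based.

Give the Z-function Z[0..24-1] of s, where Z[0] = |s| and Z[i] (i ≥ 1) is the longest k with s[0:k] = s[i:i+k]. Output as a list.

Z[0]=24
i=1: i≥r, start 0; Z[1]=0
i=2: i≥r, start 0; Z[2]=2 scan→box=[2,4)
i=3: min(r-i=1, Z[1]=0)=0; Z[3]=0
i=4: i≥r, start 0; Z[4]=0
i=5: i≥r, start 0; Z[5]=0
i=6: i≥r, start 0; Z[6]=0
i=7: i≥r, start 0; Z[7]=0
i=8: i≥r, start 0; Z[8]=1 scan→box=[8,9)
i=9: i≥r, start 0; Z[9]=2 scan→box=[9,11)
i=10: min(r-i=1, Z[1]=0)=0; Z[10]=0
i=11: i≥r, start 0; Z[11]=0
i=12: i≥r, start 0; Z[12]=0
i=13: i≥r, start 0; Z[13]=3 scan→box=[13,16)
i=14: min(r-i=2, Z[1]=0)=0; Z[14]=0
i=15: min(r-i=1, Z[2]=2)=1; Z[15]=1
i=16: i≥r, start 0; Z[16]=0
i=17: i≥r, start 0; Z[17]=1 scan→box=[17,18)
i=18: i≥r, start 0; Z[18]=0
i=19: i≥r, start 0; Z[19]=2 scan→box=[19,21)
i=20: min(r-i=1, Z[1]=0)=0; Z[20]=0
i=21: i≥r, start 0; Z[21]=0
i=22: i≥r, start 0; Z[22]=2 scan→box=[22,24)
i=23: min(r-i=1, Z[1]=0)=0; Z[23]=0

[24, 0, 2, 0, 0, 0, 0, 0, 1, 2, 0, 0, 0, 3, 0, 1, 0, 1, 0, 2, 0, 0, 2, 0]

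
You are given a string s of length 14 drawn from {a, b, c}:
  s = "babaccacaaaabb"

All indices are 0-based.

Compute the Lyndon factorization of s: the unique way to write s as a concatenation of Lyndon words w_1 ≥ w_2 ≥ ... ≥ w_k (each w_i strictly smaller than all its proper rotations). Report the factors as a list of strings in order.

emit factor 1: 'b' (i=0, period=1)
emit factor 2: 'abaccac' (i=1, period=7)
emit factor 3: 'aaaabb' (i=8, period=6)

["b", "abaccac", "aaaabb"]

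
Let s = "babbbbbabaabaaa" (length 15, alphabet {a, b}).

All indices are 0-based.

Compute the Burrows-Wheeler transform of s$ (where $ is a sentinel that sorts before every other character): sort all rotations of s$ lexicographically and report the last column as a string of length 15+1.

aaabbabbaab$bbba

rank  rotation          last
    0  $babbbbbabaabaaa  a
    1  a$babbbbbabaabaa  a
    2  aa$babbbbbabaaba  a
    3  aaa$babbbbbabaab  b
    4  aabaaa$babbbbbab  b
    5  abaaa$babbbbbaba  a
    6  abaabaaa$babbbbb  b
    7  abbbbbabaabaaa$b  b
    8  baaa$babbbbbabaa  a
    9  baabaaa$babbbbba  a
   10  babaabaaa$babbbb  b
   11  babbbbbabaabaaa$  $
   12  bbabaabaaa$babbb  b
   13  bbbabaabaaa$babb  b
   14  bbbbabaabaaa$bab  b
   15  bbbbbabaabaaa$ba  a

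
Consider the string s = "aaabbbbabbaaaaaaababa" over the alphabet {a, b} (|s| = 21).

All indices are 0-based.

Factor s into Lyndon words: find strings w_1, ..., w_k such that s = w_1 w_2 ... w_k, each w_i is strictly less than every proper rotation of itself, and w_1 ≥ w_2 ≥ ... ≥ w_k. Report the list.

emit factor 1: 'aaabbbbabb' (i=0, period=10)
emit factor 2: 'aaaaaaabab' (i=10, period=10)
emit factor 3: 'a' (i=20, period=1)

["aaabbbbabb", "aaaaaaabab", "a"]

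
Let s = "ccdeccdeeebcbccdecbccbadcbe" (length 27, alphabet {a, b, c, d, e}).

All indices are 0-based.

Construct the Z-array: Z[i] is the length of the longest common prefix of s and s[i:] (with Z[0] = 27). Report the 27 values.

[27, 1, 0, 0, 4, 1, 0, 0, 0, 0, 0, 1, 0, 5, 1, 0, 0, 1, 0, 2, 1, 0, 0, 0, 1, 0, 0]

Z[0]=27
i=1: i≥r, start 0; Z[1]=1 extend→box=[1,2)
i=2: i≥r, start 0; Z[2]=0
i=3: i≥r, start 0; Z[3]=0
i=4: i≥r, start 0; Z[4]=4 extend→box=[4,8)
i=5: min(r-i=3, Z[1]=1)=1; Z[5]=1
i=6: min(r-i=2, Z[2]=0)=0; Z[6]=0
i=7: min(r-i=1, Z[3]=0)=0; Z[7]=0
i=8: i≥r, start 0; Z[8]=0
i=9: i≥r, start 0; Z[9]=0
i=10: i≥r, start 0; Z[10]=0
i=11: i≥r, start 0; Z[11]=1 extend→box=[11,12)
i=12: i≥r, start 0; Z[12]=0
i=13: i≥r, start 0; Z[13]=5 extend→box=[13,18)
i=14: min(r-i=4, Z[1]=1)=1; Z[14]=1
i=15: min(r-i=3, Z[2]=0)=0; Z[15]=0
i=16: min(r-i=2, Z[3]=0)=0; Z[16]=0
i=17: min(r-i=1, Z[4]=4)=1; Z[17]=1
i=18: i≥r, start 0; Z[18]=0
i=19: i≥r, start 0; Z[19]=2 extend→box=[19,21)
i=20: min(r-i=1, Z[1]=1)=1; Z[20]=1
i=21: i≥r, start 0; Z[21]=0
i=22: i≥r, start 0; Z[22]=0
i=23: i≥r, start 0; Z[23]=0
i=24: i≥r, start 0; Z[24]=1 extend→box=[24,25)
i=25: i≥r, start 0; Z[25]=0
i=26: i≥r, start 0; Z[26]=0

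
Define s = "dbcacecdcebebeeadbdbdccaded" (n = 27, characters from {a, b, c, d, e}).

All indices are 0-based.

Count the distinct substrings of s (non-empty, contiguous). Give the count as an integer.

sorted suffixes:
  #0 SA[0]=3  'acecdcebebeeadbdbdccaded'
  #1 SA[1]=15  'adbdbdccaded'
  #2 SA[2]=23  'aded'
  #3 SA[3]=1  'bcacecdcebebeeadbdbdccaded'
  #4 SA[4]=17  'bdbdccaded'
  #5 SA[5]=19  'bdccaded'
  #6 SA[6]=10  'bebeeadbdbdccaded'
  #7 SA[7]=12  'beeadbdbdccaded'
  #8 SA[8]=2  'cacecdcebebeeadbdbdccaded'
  #9 SA[9]=22  'caded'
  #10 SA[10]=21  'ccaded'
  #11 SA[11]=6  'cdcebebeeadbdbdccaded'
  #12 SA[12]=8  'cebebeeadbdbdccaded'
  #13 SA[13]=4  'cecdcebebeeadbdbdccaded'
  #14 SA[14]=26  'd'
  #15 SA[15]=0  'dbcacecdcebebeeadbdbdccaded'
  #16 SA[16]=16  'dbdbdccaded'
  #17 SA[17]=18  'dbdccaded'
  #18 SA[18]=20  'dccaded'
  #19 SA[19]=7  'dcebebeeadbdbdccaded'
  #20 SA[20]=24  'ded'
  #21 SA[21]=14  'eadbdbdccaded'
  #22 SA[22]=9  'ebebeeadbdbdccaded'
  #23 SA[23]=11  'ebeeadbdbdccaded'
  #24 SA[24]=5  'ecdcebebeeadbdbdccaded'
  #25 SA[25]=25  'ed'
  #26 SA[26]=13  'eeadbdbdccaded'

SA = [3, 15, 23, 1, 17, 19, 10, 12, 2, 22, 21, 6, 8, 4, 26, 0, 16, 18, 20, 7, 24, 14, 9, 11, 5, 25, 13]
i: (SA[i-1],SA[i]) lcp shared
  1: (3,15) 1 'a'
  2: (15,23) 2 'ad'
  3: (23,1) 0 ''
  4: (1,17) 1 'b'
  5: (17,19) 2 'bd'
  6: (19,10) 1 'b'
  7: (10,12) 2 'be'
  8: (12,2) 0 ''
  9: (2,22) 2 'ca'
  10: (22,21) 1 'c'
  11: (21,6) 1 'c'
  12: (6,8) 1 'c'
  13: (8,4) 2 'ce'
  14: (4,26) 0 ''
  15: (26,0) 1 'd'
  16: (0,16) 2 'db'
  17: (16,18) 3 'dbd'
  18: (18,20) 1 'd'
  19: (20,7) 2 'dc'
  20: (7,24) 1 'd'
  21: (24,14) 0 ''
  22: (14,9) 1 'e'
  23: (9,11) 3 'ebe'
  24: (11,5) 1 'e'
  25: (5,25) 1 'e'
  26: (25,13) 1 'e'

n(n+1)/2 = 27·28/2 = 378
Σ LCP = 0 + 1 + 2 + 0 + 1 + 2 + 1 + 2 + 0 + 2 + 1 + 1 + 1 + 2 + 0 + 1 + 2 + 3 + 1 + 2 + 1 + 0 + 1 + 3 + 1 + 1 + 1 = 33
distinct = 378 − 33 = 345

345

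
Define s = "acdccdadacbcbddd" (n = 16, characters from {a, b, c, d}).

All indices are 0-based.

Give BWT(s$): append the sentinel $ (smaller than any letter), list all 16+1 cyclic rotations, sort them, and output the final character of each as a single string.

rank  rotation           last
    0  $acdccdadacbcbddd  d
    1  acbcbddd$acdccdad  d
    2  acdccdadacbcbddd$  $
    3  adacbcbddd$acdccd  d
    4  bcbddd$acdccdadac  c
    5  bddd$acdccdadacbc  c
    6  cbcbddd$acdccdada  a
    7  cbddd$acdccdadacb  b
    8  ccdadacbcbddd$acd  d
    9  cdadacbcbddd$acdc  c
   10  cdccdadacbcbddd$a  a
   11  d$acdccdadacbcbdd  d
   12  dacbcbddd$acdccda  a
   13  dadacbcbddd$acdcc  c
   14  dccdadacbcbddd$ac  c
   15  dd$acdccdadacbcbd  d
   16  ddd$acdccdadacbcb  b

dd$dccabdcadaccdb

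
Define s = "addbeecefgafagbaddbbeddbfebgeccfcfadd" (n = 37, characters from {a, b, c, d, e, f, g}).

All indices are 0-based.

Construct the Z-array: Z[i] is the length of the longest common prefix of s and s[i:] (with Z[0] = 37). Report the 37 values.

Z[0]=37
i=1: fresh scan; Z[1]=0
i=2: fresh scan; Z[2]=0
i=3: fresh scan; Z[3]=0
i=4: fresh scan; Z[4]=0
i=5: fresh scan; Z[5]=0
i=6: fresh scan; Z[6]=0
i=7: fresh scan; Z[7]=0
i=8: fresh scan; Z[8]=0
i=9: fresh scan; Z[9]=0
i=10: fresh scan; Z[10]=1 extend→box=[10,11)
i=11: fresh scan; Z[11]=0
i=12: fresh scan; Z[12]=1 extend→box=[12,13)
i=13: fresh scan; Z[13]=0
i=14: fresh scan; Z[14]=0
i=15: fresh scan; Z[15]=4 extend→box=[15,19)
i=16: min(r-i=3, Z[1]=0)=0; Z[16]=0
i=17: min(r-i=2, Z[2]=0)=0; Z[17]=0
i=18: min(r-i=1, Z[3]=0)=0; Z[18]=0
i=19: fresh scan; Z[19]=0
i=20: fresh scan; Z[20]=0
i=21: fresh scan; Z[21]=0
i=22: fresh scan; Z[22]=0
i=23: fresh scan; Z[23]=0
i=24: fresh scan; Z[24]=0
i=25: fresh scan; Z[25]=0
i=26: fresh scan; Z[26]=0
i=27: fresh scan; Z[27]=0
i=28: fresh scan; Z[28]=0
i=29: fresh scan; Z[29]=0
i=30: fresh scan; Z[30]=0
i=31: fresh scan; Z[31]=0
i=32: fresh scan; Z[32]=0
i=33: fresh scan; Z[33]=0
i=34: fresh scan; Z[34]=3 extend→box=[34,37)
i=35: min(r-i=2, Z[1]=0)=0; Z[35]=0
i=36: min(r-i=1, Z[2]=0)=0; Z[36]=0

[37, 0, 0, 0, 0, 0, 0, 0, 0, 0, 1, 0, 1, 0, 0, 4, 0, 0, 0, 0, 0, 0, 0, 0, 0, 0, 0, 0, 0, 0, 0, 0, 0, 0, 3, 0, 0]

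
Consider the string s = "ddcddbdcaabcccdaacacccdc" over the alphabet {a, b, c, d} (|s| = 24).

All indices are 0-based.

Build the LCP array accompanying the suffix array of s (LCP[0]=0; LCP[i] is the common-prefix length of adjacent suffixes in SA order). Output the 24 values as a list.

sorted suffixes:
  #0 SA[0]=8  'aabcccdaacacccdc'
  #1 SA[1]=15  'aacacccdc'
  #2 SA[2]=9  'abcccdaacacccdc'
  #3 SA[3]=16  'acacccdc'
  #4 SA[4]=18  'acccdc'
  #5 SA[5]=10  'bcccdaacacccdc'
  #6 SA[6]=5  'bdcaabcccdaacacccdc'
  #7 SA[7]=23  'c'
  #8 SA[8]=7  'caabcccdaacacccdc'
  #9 SA[9]=17  'cacccdc'
  #10 SA[10]=11  'cccdaacacccdc'
  #11 SA[11]=19  'cccdc'
  #12 SA[12]=12  'ccdaacacccdc'
  #13 SA[13]=20  'ccdc'
  #14 SA[14]=13  'cdaacacccdc'
  #15 SA[15]=21  'cdc'
  #16 SA[16]=2  'cddbdcaabcccdaacacccdc'
  #17 SA[17]=14  'daacacccdc'
  #18 SA[18]=4  'dbdcaabcccdaacacccdc'
  #19 SA[19]=22  'dc'
  #20 SA[20]=6  'dcaabcccdaacacccdc'
  #21 SA[21]=1  'dcddbdcaabcccdaacacccdc'
  #22 SA[22]=3  'ddbdcaabcccdaacacccdc'
  #23 SA[23]=0  'ddcddbdcaabcccdaacacccdc'

SA = [8, 15, 9, 16, 18, 10, 5, 23, 7, 17, 11, 19, 12, 20, 13, 21, 2, 14, 4, 22, 6, 1, 3, 0]
[i] adj suffixes → lcp
  [1] 8/15 → 2 ('aa')
  [2] 15/9 → 1 ('a')
  [3] 9/16 → 1 ('a')
  [4] 16/18 → 2 ('ac')
  [5] 18/10 → 0 ('')
  [6] 10/5 → 1 ('b')
  [7] 5/23 → 0 ('')
  [8] 23/7 → 1 ('c')
  [9] 7/17 → 2 ('ca')
  [10] 17/11 → 1 ('c')
  [11] 11/19 → 4 ('cccd')
  [12] 19/12 → 2 ('cc')
  [13] 12/20 → 3 ('ccd')
  [14] 20/13 → 1 ('c')
  [15] 13/21 → 2 ('cd')
  [16] 21/2 → 2 ('cd')
  [17] 2/14 → 0 ('')
  [18] 14/4 → 1 ('d')
  [19] 4/22 → 1 ('d')
  [20] 22/6 → 2 ('dc')
  [21] 6/1 → 2 ('dc')
  [22] 1/3 → 1 ('d')
  [23] 3/0 → 2 ('dd')

[0, 2, 1, 1, 2, 0, 1, 0, 1, 2, 1, 4, 2, 3, 1, 2, 2, 0, 1, 1, 2, 2, 1, 2]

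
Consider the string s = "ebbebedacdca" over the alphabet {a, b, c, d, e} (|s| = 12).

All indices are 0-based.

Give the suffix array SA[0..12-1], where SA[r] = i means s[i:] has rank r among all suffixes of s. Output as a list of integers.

[11, 7, 1, 2, 4, 10, 8, 6, 9, 0, 3, 5]

rank→(start, suffix):
  0 → (11, 'a')
  1 → (7, 'acdca')
  2 → (1, 'bbebedacdca')
  3 → (2, 'bebedacdca')
  4 → (4, 'bedacdca')
  5 → (10, 'ca')
  6 → (8, 'cdca')
  7 → (6, 'dacdca')
  8 → (9, 'dca')
  9 → (0, 'ebbebedacdca')
  10 → (3, 'ebedacdca')
  11 → (5, 'edacdca')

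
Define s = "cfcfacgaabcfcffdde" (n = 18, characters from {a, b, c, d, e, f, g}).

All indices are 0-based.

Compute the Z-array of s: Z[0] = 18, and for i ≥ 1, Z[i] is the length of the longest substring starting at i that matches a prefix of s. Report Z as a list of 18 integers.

Z[0]=18
i=1: fresh scan; Z[1]=0
i=2: fresh scan; Z[2]=2 extend→box=[2,4)
i=3: min(r-i=1, Z[1]=0)=0; Z[3]=0
i=4: fresh scan; Z[4]=0
i=5: fresh scan; Z[5]=1 extend→box=[5,6)
i=6: fresh scan; Z[6]=0
i=7: fresh scan; Z[7]=0
i=8: fresh scan; Z[8]=0
i=9: fresh scan; Z[9]=0
i=10: fresh scan; Z[10]=4 extend→box=[10,14)
i=11: min(r-i=3, Z[1]=0)=0; Z[11]=0
i=12: min(r-i=2, Z[2]=2)=2; Z[12]=2
i=13: min(r-i=1, Z[3]=0)=0; Z[13]=0
i=14: fresh scan; Z[14]=0
i=15: fresh scan; Z[15]=0
i=16: fresh scan; Z[16]=0
i=17: fresh scan; Z[17]=0

[18, 0, 2, 0, 0, 1, 0, 0, 0, 0, 4, 0, 2, 0, 0, 0, 0, 0]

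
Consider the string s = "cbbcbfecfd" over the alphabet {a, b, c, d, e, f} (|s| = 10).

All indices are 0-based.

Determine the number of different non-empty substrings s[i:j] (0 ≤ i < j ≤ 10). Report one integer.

49

sorted suffixes:
  #0 SA[0]=1  'bbcbfecfd'
  #1 SA[1]=2  'bcbfecfd'
  #2 SA[2]=4  'bfecfd'
  #3 SA[3]=0  'cbbcbfecfd'
  #4 SA[4]=3  'cbfecfd'
  #5 SA[5]=7  'cfd'
  #6 SA[6]=9  'd'
  #7 SA[7]=6  'ecfd'
  #8 SA[8]=8  'fd'
  #9 SA[9]=5  'fecfd'

SA = [1, 2, 4, 0, 3, 7, 9, 6, 8, 5]
[i] adj suffixes → lcp
  [1] 1/2 → 1 ('b')
  [2] 2/4 → 1 ('b')
  [3] 4/0 → 0 ('')
  [4] 0/3 → 2 ('cb')
  [5] 3/7 → 1 ('c')
  [6] 7/9 → 0 ('')
  [7] 9/6 → 0 ('')
  [8] 6/8 → 0 ('')
  [9] 8/5 → 1 ('f')

n(n+1)/2 = 10·11/2 = 55
Σ LCP = 0 + 1 + 1 + 0 + 2 + 1 + 0 + 0 + 0 + 1 = 6
distinct = 55 − 6 = 49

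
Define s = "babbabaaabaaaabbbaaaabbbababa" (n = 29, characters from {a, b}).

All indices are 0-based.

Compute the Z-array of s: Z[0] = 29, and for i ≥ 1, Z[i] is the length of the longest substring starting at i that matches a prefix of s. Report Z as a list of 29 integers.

Z[0]=29
i=1: i≥r, start 0; Z[1]=0
i=2: i≥r, start 0; Z[2]=1 scan→box=[2,3)
i=3: i≥r, start 0; Z[3]=3 scan→box=[3,6)
i=4: min(r-i=2, Z[1]=0)=0; Z[4]=0
i=5: min(r-i=1, Z[2]=1)=1; Z[5]=2 scan→box=[5,7)
i=6: min(r-i=1, Z[1]=0)=0; Z[6]=0
i=7: i≥r, start 0; Z[7]=0
i=8: i≥r, start 0; Z[8]=0
i=9: i≥r, start 0; Z[9]=2 scan→box=[9,11)
i=10: min(r-i=1, Z[1]=0)=0; Z[10]=0
i=11: i≥r, start 0; Z[11]=0
i=12: i≥r, start 0; Z[12]=0
i=13: i≥r, start 0; Z[13]=0
i=14: i≥r, start 0; Z[14]=1 scan→box=[14,15)
i=15: i≥r, start 0; Z[15]=1 scan→box=[15,16)
i=16: i≥r, start 0; Z[16]=2 scan→box=[16,18)
i=17: min(r-i=1, Z[1]=0)=0; Z[17]=0
i=18: i≥r, start 0; Z[18]=0
i=19: i≥r, start 0; Z[19]=0
i=20: i≥r, start 0; Z[20]=0
i=21: i≥r, start 0; Z[21]=1 scan→box=[21,22)
i=22: i≥r, start 0; Z[22]=1 scan→box=[22,23)
i=23: i≥r, start 0; Z[23]=3 scan→box=[23,26)
i=24: min(r-i=2, Z[1]=0)=0; Z[24]=0
i=25: min(r-i=1, Z[2]=1)=1; Z[25]=3 scan→box=[25,28)
i=26: min(r-i=2, Z[1]=0)=0; Z[26]=0
i=27: min(r-i=1, Z[2]=1)=1; Z[27]=2 scan→box=[27,29)
i=28: min(r-i=1, Z[1]=0)=0; Z[28]=0

[29, 0, 1, 3, 0, 2, 0, 0, 0, 2, 0, 0, 0, 0, 1, 1, 2, 0, 0, 0, 0, 1, 1, 3, 0, 3, 0, 2, 0]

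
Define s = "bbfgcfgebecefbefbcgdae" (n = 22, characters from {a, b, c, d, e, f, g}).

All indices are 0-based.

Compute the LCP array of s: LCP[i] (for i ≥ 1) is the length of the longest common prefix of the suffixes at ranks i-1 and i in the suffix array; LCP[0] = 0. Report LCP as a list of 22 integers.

rank→(start, suffix):
  0 → (20, 'ae')
  1 → (0, 'bbfgcfgebecefbefbcgdae')
  2 → (16, 'bcgdae')
  3 → (8, 'becefbefbcgdae')
  4 → (13, 'befbcgdae')
  5 → (1, 'bfgcfgebecefbefbcgdae')
  6 → (10, 'cefbefbcgdae')
  7 → (4, 'cfgebecefbefbcgdae')
  8 → (17, 'cgdae')
  9 → (19, 'dae')
  10 → (21, 'e')
  11 → (7, 'ebecefbefbcgdae')
  12 → (9, 'ecefbefbcgdae')
  13 → (14, 'efbcgdae')
  14 → (11, 'efbefbcgdae')
  15 → (15, 'fbcgdae')
  16 → (12, 'fbefbcgdae')
  17 → (2, 'fgcfgebecefbefbcgdae')
  18 → (5, 'fgebecefbefbcgdae')
  19 → (3, 'gcfgebecefbefbcgdae')
  20 → (18, 'gdae')
  21 → (6, 'gebecefbefbcgdae')

SA = [20, 0, 16, 8, 13, 1, 10, 4, 17, 19, 21, 7, 9, 14, 11, 15, 12, 2, 5, 3, 18, 6]
[i] adj suffixes → lcp
  [1] 20/0 → 0 ('')
  [2] 0/16 → 1 ('b')
  [3] 16/8 → 1 ('b')
  [4] 8/13 → 2 ('be')
  [5] 13/1 → 1 ('b')
  [6] 1/10 → 0 ('')
  [7] 10/4 → 1 ('c')
  [8] 4/17 → 1 ('c')
  [9] 17/19 → 0 ('')
  [10] 19/21 → 0 ('')
  [11] 21/7 → 1 ('e')
  [12] 7/9 → 1 ('e')
  [13] 9/14 → 1 ('e')
  [14] 14/11 → 3 ('efb')
  [15] 11/15 → 0 ('')
  [16] 15/12 → 2 ('fb')
  [17] 12/2 → 1 ('f')
  [18] 2/5 → 2 ('fg')
  [19] 5/3 → 0 ('')
  [20] 3/18 → 1 ('g')
  [21] 18/6 → 1 ('g')

[0, 0, 1, 1, 2, 1, 0, 1, 1, 0, 0, 1, 1, 1, 3, 0, 2, 1, 2, 0, 1, 1]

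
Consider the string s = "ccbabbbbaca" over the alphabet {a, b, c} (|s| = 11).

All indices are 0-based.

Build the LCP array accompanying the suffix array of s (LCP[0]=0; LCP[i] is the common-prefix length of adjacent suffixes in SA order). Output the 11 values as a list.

rank | idx | suffix
   0 |  10 | a
   1 |   3 | abbbbaca
   2 |   8 | aca
   3 |   2 | babbbbaca
   4 |   7 | baca
   5 |   6 | bbaca
   6 |   5 | bbbaca
   7 |   4 | bbbbaca
   8 |   9 | ca
   9 |   1 | cbabbbbaca
  10 |   0 | ccbabbbbaca

SA = [10, 3, 8, 2, 7, 6, 5, 4, 9, 1, 0]
[i] adj suffixes → lcp
  [1] 10/3 → 1 ('a')
  [2] 3/8 → 1 ('a')
  [3] 8/2 → 0 ('')
  [4] 2/7 → 2 ('ba')
  [5] 7/6 → 1 ('b')
  [6] 6/5 → 2 ('bb')
  [7] 5/4 → 3 ('bbb')
  [8] 4/9 → 0 ('')
  [9] 9/1 → 1 ('c')
  [10] 1/0 → 1 ('c')

[0, 1, 1, 0, 2, 1, 2, 3, 0, 1, 1]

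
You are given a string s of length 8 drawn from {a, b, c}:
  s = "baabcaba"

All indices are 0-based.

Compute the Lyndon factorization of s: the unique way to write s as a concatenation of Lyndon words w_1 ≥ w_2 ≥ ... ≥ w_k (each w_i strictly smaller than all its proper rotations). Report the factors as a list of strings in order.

["b", "aabcab", "a"]

emit factor 1: 'b' (i=0, period=1)
emit factor 2: 'aabcab' (i=1, period=6)
emit factor 3: 'a' (i=7, period=1)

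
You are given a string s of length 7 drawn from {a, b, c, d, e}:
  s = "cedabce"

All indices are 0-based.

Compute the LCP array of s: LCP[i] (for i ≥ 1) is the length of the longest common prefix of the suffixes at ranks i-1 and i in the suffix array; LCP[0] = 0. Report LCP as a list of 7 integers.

rank→(start, suffix):
  0 → (3, 'abce')
  1 → (4, 'bce')
  2 → (5, 'ce')
  3 → (0, 'cedabce')
  4 → (2, 'dabce')
  5 → (6, 'e')
  6 → (1, 'edabce')

SA = [3, 4, 5, 0, 2, 6, 1]
[i] adj suffixes → lcp
  [1] 3/4 → 0 ('')
  [2] 4/5 → 0 ('')
  [3] 5/0 → 2 ('ce')
  [4] 0/2 → 0 ('')
  [5] 2/6 → 0 ('')
  [6] 6/1 → 1 ('e')

[0, 0, 0, 2, 0, 0, 1]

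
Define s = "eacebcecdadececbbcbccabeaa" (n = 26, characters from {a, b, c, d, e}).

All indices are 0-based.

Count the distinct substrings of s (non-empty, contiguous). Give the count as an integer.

321

sorted suffixes:
  #0 SA[0]=25  'a'
  #1 SA[1]=24  'aa'
  #2 SA[2]=21  'abeaa'
  #3 SA[3]=1  'acebcecdadececbbcbccabeaa'
  #4 SA[4]=9  'adececbbcbccabeaa'
  #5 SA[5]=15  'bbcbccabeaa'
  #6 SA[6]=16  'bcbccabeaa'
  #7 SA[7]=18  'bccabeaa'
  #8 SA[8]=4  'bcecdadececbbcbccabeaa'
  #9 SA[9]=22  'beaa'
  #10 SA[10]=20  'cabeaa'
  #11 SA[11]=14  'cbbcbccabeaa'
  #12 SA[12]=17  'cbccabeaa'
  #13 SA[13]=19  'ccabeaa'
  #14 SA[14]=7  'cdadececbbcbccabeaa'
  #15 SA[15]=2  'cebcecdadececbbcbccabeaa'
  #16 SA[16]=12  'cecbbcbccabeaa'
  #17 SA[17]=5  'cecdadececbbcbccabeaa'
  #18 SA[18]=8  'dadececbbcbccabeaa'
  #19 SA[19]=10  'dececbbcbccabeaa'
  #20 SA[20]=23  'eaa'
  #21 SA[21]=0  'eacebcecdadececbbcbccabeaa'
  #22 SA[22]=3  'ebcecdadececbbcbccabeaa'
  #23 SA[23]=13  'ecbbcbccabeaa'
  #24 SA[24]=6  'ecdadececbbcbccabeaa'
  #25 SA[25]=11  'ececbbcbccabeaa'

SA = [25, 24, 21, 1, 9, 15, 16, 18, 4, 22, 20, 14, 17, 19, 7, 2, 12, 5, 8, 10, 23, 0, 3, 13, 6, 11]
[i] adj suffixes → lcp
  [1] 25/24 → 1 ('a')
  [2] 24/21 → 1 ('a')
  [3] 21/1 → 1 ('a')
  [4] 1/9 → 1 ('a')
  [5] 9/15 → 0 ('')
  [6] 15/16 → 1 ('b')
  [7] 16/18 → 2 ('bc')
  [8] 18/4 → 2 ('bc')
  [9] 4/22 → 1 ('b')
  [10] 22/20 → 0 ('')
  [11] 20/14 → 1 ('c')
  [12] 14/17 → 2 ('cb')
  [13] 17/19 → 1 ('c')
  [14] 19/7 → 1 ('c')
  [15] 7/2 → 1 ('c')
  [16] 2/12 → 2 ('ce')
  [17] 12/5 → 3 ('cec')
  [18] 5/8 → 0 ('')
  [19] 8/10 → 1 ('d')
  [20] 10/23 → 0 ('')
  [21] 23/0 → 2 ('ea')
  [22] 0/3 → 1 ('e')
  [23] 3/13 → 1 ('e')
  [24] 13/6 → 2 ('ec')
  [25] 6/11 → 2 ('ec')

n(n+1)/2 = 26·27/2 = 351
Σ LCP = 0 + 1 + 1 + 1 + 1 + 0 + 1 + 2 + 2 + 1 + 0 + 1 + 2 + 1 + 1 + 1 + 2 + 3 + 0 + 1 + 0 + 2 + 1 + 1 + 2 + 2 = 30
distinct = 351 − 30 = 321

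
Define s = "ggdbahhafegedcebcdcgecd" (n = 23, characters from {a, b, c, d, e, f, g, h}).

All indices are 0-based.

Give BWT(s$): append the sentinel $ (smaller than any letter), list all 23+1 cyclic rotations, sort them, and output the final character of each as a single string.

dhbdeebddcgeccggfagce$ha

rank  rotation                  last
    0  $ggdbahhafegedcebcdcgecd  d
    1  afegedcebcdcgecd$ggdbahh  h
    2  ahhafegedcebcdcgecd$ggdb  b
    3  bahhafegedcebcdcgecd$ggd  d
    4  bcdcgecd$ggdbahhafegedce  e
    5  cd$ggdbahhafegedcebcdcge  e
    6  cdcgecd$ggdbahhafegedceb  b
    7  cebcdcgecd$ggdbahhafeged  d
    8  cgecd$ggdbahhafegedcebcd  d
    9  d$ggdbahhafegedcebcdcgec  c
   10  dbahhafegedcebcdcgecd$gg  g
   11  dcebcdcgecd$ggdbahhafege  e
   12  dcgecd$ggdbahhafegedcebc  c
   13  ebcdcgecd$ggdbahhafegedc  c
   14  ecd$ggdbahhafegedcebcdcg  g
   15  edcebcdcgecd$ggdbahhafeg  g
   16  egedcebcdcgecd$ggdbahhaf  f
   17  fegedcebcdcgecd$ggdbahha  a
   18  gdbahhafegedcebcdcgecd$g  g
   19  gecd$ggdbahhafegedcebcdc  c
   20  gedcebcdcgecd$ggdbahhafe  e
   21  ggdbahhafegedcebcdcgecd$  $
   22  hafegedcebcdcgecd$ggdbah  h
   23  hhafegedcebcdcgecd$ggdba  a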